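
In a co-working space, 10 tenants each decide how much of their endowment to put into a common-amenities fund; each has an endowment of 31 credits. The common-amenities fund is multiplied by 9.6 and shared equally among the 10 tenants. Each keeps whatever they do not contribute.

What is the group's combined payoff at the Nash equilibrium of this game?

310.00 credits

Each contributed unit returns 9.6/10 = 0.9600 to its contributor — below 1 — so contributing 0 is dominant for every player. At the Nash equilibrium everyone keeps their 31, and the group total is 10 × 31 = 310.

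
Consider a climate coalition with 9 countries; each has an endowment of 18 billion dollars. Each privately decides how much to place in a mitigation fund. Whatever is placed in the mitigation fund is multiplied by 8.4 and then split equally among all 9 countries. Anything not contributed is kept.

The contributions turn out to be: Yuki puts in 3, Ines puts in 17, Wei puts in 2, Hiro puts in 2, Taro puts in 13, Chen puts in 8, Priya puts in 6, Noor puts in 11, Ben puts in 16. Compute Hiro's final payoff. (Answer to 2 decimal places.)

Total contributed: 3 + 17 + 2 + 2 + 13 + 8 + 6 + 11 + 16 = 78.
Each receives 8.4 × 78 / 9 = 72.80 from the mitigation fund.
Hiro keeps 18 − 2 = 16, so Hiro's payoff is 16 + 72.80 = 88.80.

88.80 billion dollars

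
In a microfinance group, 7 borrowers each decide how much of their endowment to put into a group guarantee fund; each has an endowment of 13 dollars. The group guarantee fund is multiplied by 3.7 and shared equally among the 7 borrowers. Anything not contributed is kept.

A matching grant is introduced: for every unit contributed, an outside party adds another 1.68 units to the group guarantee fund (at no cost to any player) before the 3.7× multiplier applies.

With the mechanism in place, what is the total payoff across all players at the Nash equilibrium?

902.36 dollars

With the mechanism, a contributed unit returns 3.7 × 2.68 / 7 = 1.4166 per unit of net cost to the contributor — now above 1 — so contributing fully is weakly dominant for every player.
So the Nash equilibrium is full contribution by all 7; the group earns 3.7 × 2.68 × 91 = 902.36.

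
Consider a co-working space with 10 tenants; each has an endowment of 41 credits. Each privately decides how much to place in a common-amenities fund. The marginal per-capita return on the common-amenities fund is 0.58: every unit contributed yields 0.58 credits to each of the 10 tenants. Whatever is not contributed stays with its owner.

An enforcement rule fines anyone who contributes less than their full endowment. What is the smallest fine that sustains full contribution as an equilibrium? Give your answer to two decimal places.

17.22 credits

Given the others contribute fully, the best deviation is to contribute 0 (any partial contribution still incurs the fine and gives up units whose private return 0.58 is below 1).
Deviating from 41 to 0 saves 41 credits but forfeits the deviator's share of the drop in the common-amenities fund: 0.58 × 41 = 23.78.
So the deviation gain is 41 − 23.78 = 17.22, and the fine must be at least 17.22 credits to wipe it out.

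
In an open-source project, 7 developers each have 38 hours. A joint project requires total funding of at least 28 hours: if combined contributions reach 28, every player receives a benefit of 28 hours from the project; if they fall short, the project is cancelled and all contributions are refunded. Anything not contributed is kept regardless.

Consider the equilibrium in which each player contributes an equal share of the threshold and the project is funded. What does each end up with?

Equal share of the threshold: 28/7 = 4.
At this profile no one gains by cutting their contribution: any cut drops the total below 28, the project is cancelled, contributions are refunded, and the deviator ends with 38, which is less than 38 − 4 + 28 = 62. Contributing more than 4 just wastes the excess. So contributing exactly 4 is a best response.
Each player's payoff: 38 − 4 + 28 = 62.

62 hours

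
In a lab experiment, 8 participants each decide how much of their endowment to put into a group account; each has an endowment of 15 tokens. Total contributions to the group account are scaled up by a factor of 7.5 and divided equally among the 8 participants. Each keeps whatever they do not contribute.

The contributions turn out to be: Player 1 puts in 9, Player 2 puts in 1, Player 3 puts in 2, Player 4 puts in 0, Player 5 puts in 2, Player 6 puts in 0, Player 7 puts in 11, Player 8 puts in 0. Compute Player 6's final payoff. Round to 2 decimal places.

Total contributed: 9 + 1 + 2 + 0 + 2 + 0 + 11 + 0 = 25.
Each receives 7.5 × 25 / 8 = 23.44 from the group account.
Player 6 keeps 15 − 0 = 15, so Player 6's payoff is 15 + 23.44 = 38.44.

38.44 tokens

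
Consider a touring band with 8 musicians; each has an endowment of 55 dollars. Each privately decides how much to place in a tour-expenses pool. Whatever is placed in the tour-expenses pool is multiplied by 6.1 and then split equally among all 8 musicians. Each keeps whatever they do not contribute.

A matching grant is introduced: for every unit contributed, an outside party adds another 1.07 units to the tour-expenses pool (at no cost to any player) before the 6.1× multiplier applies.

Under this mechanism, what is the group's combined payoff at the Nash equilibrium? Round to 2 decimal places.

Under the mechanism each unit contributed yields 6.1 × 2.07 / 8 = 1.5784 back to its contributor per unit of net cost, which exceeds 1, making full contribution the dominant choice for everyone.
So the Nash equilibrium is full contribution by all 8; the group earns 6.1 × 2.07 × 440 = 5555.88.

5555.88 dollars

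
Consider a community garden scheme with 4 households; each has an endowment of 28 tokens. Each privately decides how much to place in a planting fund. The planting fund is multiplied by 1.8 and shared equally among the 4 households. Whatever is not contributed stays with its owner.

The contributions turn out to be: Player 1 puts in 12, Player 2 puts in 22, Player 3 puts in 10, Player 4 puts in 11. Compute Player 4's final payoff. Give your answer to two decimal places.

Total contributed: 12 + 22 + 10 + 11 = 55.
Each receives 1.8 × 55 / 4 = 24.75 from the planting fund.
Player 4 keeps 28 − 11 = 17, so Player 4's payoff is 17 + 24.75 = 41.75.

41.75 tokens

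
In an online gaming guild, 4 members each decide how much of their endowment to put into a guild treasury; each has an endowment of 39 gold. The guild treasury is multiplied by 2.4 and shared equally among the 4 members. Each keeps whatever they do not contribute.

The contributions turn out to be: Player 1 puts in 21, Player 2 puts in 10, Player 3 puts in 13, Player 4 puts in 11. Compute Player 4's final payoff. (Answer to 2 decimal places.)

61.00 gold

Total contributed: 21 + 10 + 13 + 11 = 55.
Each receives 2.4 × 55 / 4 = 33.00 from the guild treasury.
Player 4 keeps 39 − 11 = 28, so Player 4's payoff is 28 + 33.00 = 61.00.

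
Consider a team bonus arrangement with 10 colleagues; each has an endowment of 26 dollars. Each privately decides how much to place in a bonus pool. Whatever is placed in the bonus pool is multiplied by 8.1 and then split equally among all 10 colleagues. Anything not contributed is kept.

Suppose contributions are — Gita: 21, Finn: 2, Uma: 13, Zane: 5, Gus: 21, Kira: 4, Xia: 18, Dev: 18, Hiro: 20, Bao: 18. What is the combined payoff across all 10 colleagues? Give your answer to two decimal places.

Total contributed: 21 + 2 + 13 + 5 + 21 + 4 + 18 + 18 + 20 + 18 = 140; total kept: 10 × 26 − 140 = 120.
The bonus pool pays out 8.1 × 140 = 1134.00 in aggregate.
Group total = 120 + 1134.00 = 1254.00.

1254.00 dollars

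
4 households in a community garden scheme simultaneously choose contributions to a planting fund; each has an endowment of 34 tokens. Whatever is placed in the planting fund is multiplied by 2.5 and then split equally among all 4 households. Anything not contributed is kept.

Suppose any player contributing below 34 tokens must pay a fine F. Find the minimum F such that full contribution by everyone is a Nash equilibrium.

12.75 tokens

Given the others contribute fully, the best deviation is to contribute 0 (any partial contribution still incurs the fine and gives up units whose private return 0.6250 is below 1).
Deviating from 34 to 0 saves 34 tokens but forfeits the deviator's share of the drop in the planting fund: 2.5/4 × 34 = 21.25.
So the deviation gain is 34 − 21.25 = 12.75, and the fine must be at least 12.75 tokens to wipe it out.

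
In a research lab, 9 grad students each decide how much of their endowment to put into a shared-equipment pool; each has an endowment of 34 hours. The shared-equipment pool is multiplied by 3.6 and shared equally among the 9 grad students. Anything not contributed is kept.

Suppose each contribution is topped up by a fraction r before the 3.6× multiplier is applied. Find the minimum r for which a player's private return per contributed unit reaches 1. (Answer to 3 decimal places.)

1.500

With matching at rate r, one contributed unit becomes (1 + r) in the shared-equipment pool and returns 3.6 × (1 + r) / 9 to the contributor.
Setting this equal to 1: 1 + r = 9/3.6 = 2.5000.
So the minimum matching rate is r = 2.5000 − 1 = 1.500.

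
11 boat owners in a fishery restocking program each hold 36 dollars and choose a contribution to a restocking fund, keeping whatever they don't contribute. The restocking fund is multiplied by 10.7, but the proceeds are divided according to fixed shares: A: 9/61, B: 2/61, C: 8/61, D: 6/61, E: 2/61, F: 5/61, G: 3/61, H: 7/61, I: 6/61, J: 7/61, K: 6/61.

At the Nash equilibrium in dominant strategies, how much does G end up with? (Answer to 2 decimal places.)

For player j, contributing a unit is worthwhile iff 10.7 × (j's share) ≥ 1, i.e. iff j's share is at least 0.0935.
A, C, D, H, I, J and K clear that bar, contributing 36 each; the remaining 4 contribute 0. Total contributed: 252.
G keeps 36 and receives 10.7 × 252 × 3/61 = 132.61 from the restocking fund, for a payoff of 168.61.

168.61 dollars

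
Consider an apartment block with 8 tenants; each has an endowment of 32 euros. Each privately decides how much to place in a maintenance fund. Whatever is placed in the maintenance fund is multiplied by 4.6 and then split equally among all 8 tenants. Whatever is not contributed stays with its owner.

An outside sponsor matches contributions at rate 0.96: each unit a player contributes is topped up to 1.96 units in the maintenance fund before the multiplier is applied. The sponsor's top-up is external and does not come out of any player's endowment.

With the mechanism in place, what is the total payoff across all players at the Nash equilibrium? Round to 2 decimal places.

With the mechanism, a contributed unit returns 4.6 × 1.96 / 8 = 1.1270 per unit of net cost to the contributor — now above 1 — so contributing fully is weakly dominant for every player.
So the Nash equilibrium is full contribution by all 8; the group earns 4.6 × 1.96 × 256 = 2308.10.

2308.10 euros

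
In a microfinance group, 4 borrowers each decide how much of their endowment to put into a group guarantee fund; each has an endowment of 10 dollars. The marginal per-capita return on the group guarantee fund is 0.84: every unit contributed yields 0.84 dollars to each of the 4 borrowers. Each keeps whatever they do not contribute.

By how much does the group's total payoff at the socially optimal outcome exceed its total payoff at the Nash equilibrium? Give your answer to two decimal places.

94.40 dollars

The private return per contributed unit is 0.84 < 1, so contributing 0 is dominant for every player. At the Nash equilibrium everyone keeps their 10, and the group total is 4 × 10 = 40.
Each contributed unit returns 3.360 to the group as a whole (0.84 to each of 4 players), which exceeds 1, so the social optimum is full contribution: group total = 3.360 × 40 = 134.40.
Efficiency loss = 134.40 − 40 = 94.40.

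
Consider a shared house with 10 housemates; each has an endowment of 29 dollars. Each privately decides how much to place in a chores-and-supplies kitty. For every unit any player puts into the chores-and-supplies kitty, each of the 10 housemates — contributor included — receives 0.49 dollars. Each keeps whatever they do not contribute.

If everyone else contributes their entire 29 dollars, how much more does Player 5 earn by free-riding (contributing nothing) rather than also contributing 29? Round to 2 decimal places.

14.79 dollars

Switching from a contribution of 29 to 0 lets Player 5 keep an extra 29 dollars, but lowers the chores-and-supplies kitty by 29, which costs Player 5 their own share of that drop: 0.49 × 29 = 14.21.
Net gain = 29 − 14.21 = 14.79. The private return per contributed unit (0.49) is below 1, so free-riding is indeed the best response regardless of what the others do.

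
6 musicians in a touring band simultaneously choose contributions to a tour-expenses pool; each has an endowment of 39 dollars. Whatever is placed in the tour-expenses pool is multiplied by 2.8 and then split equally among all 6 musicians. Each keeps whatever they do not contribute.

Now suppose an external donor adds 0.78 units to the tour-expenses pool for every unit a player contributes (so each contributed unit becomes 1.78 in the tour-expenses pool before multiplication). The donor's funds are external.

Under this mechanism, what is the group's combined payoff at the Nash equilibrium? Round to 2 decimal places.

234.00 dollars

Even with the mechanism, each unit contributed returns only 2.8 × 1.78 / 6 = 0.8307 per unit of net cost, so contributing nothing is still dominant.
At the Nash equilibrium no one contributes; group total payoff = 6 × 39 = 234.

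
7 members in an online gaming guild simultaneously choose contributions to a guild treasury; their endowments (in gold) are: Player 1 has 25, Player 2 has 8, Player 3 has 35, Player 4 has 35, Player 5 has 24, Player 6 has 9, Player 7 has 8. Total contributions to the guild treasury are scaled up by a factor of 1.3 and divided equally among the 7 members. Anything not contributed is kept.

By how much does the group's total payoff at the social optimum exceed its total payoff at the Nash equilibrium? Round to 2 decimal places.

43.20 gold

The private return per contributed unit is 1.3/7 = 0.1857 < 1 for every player regardless of endowment, so the Nash equilibrium is zero contribution and the group total is Σ E_j = 25 + 8 + 35 + 35 + 24 + 9 + 8 = 144.
Each contributed unit returns 1.300 to the group, so the social optimum is full contribution by everyone: group total = 1.300 × 144 = 187.20.
Efficiency loss = (1.300 − 1) × 144 = 43.20.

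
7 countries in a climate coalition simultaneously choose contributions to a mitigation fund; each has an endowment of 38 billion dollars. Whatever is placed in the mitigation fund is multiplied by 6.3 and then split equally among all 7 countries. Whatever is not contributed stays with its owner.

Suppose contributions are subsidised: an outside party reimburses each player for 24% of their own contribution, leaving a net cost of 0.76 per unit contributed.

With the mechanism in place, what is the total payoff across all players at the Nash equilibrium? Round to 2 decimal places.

Under the mechanism each unit contributed yields (6.3/7) / 0.76 = 1.1842 back to its contributor per unit of net cost, which exceeds 1, making full contribution the dominant choice for everyone.
So the Nash equilibrium is full contribution by all 7; the group earns 7 × (38 × 0.24 + 6.3 × 38) = 1739.64.

1739.64 billion dollars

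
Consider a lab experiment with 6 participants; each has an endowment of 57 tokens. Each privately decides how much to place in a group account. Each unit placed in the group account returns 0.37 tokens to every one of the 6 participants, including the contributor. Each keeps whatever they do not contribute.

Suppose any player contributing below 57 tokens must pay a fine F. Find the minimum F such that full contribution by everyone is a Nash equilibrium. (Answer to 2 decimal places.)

Given the others contribute fully, the best deviation is to contribute 0 (any partial contribution still incurs the fine and gives up units whose private return 0.37 is below 1).
Deviating from 57 to 0 saves 57 tokens but forfeits the deviator's share of the drop in the group account: 0.37 × 57 = 21.09.
So the deviation gain is 57 − 21.09 = 35.91, and the fine must be at least 35.91 tokens to wipe it out.

35.91 tokens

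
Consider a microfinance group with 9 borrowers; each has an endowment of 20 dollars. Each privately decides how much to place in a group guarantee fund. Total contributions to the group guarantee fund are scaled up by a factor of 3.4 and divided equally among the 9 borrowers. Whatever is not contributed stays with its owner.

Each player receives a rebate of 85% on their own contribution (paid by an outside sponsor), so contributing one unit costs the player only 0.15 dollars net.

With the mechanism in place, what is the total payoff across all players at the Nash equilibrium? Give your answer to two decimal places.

765.00 dollars

Under the mechanism each unit contributed yields (3.4/9) / 0.15 = 2.5185 back to its contributor per unit of net cost, which exceeds 1, making full contribution the dominant choice for everyone.
At the Nash equilibrium everyone contributes 20. Group total payoff = 9 × (20 × 0.85 + 3.4 × 20) = 765.00.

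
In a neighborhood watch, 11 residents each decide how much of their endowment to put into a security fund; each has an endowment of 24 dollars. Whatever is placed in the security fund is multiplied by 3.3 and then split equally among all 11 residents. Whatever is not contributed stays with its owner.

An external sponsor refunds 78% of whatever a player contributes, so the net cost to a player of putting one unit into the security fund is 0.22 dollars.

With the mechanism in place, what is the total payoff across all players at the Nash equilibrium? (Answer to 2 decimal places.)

The effective private return per unit is now (3.3/11) / 0.22 = 1.3636 > 1, so every player's dominant strategy flips to full contribution.
At the Nash equilibrium everyone contributes 24. Group total payoff = 11 × (24 × 0.78 + 3.3 × 24) = 1077.12.

1077.12 dollars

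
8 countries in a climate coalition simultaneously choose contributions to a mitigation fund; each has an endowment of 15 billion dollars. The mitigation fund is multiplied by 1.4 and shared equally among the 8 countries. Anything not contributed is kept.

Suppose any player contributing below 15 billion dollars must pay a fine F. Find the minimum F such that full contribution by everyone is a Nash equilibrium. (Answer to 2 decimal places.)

12.38 billion dollars

Given the others contribute fully, the best deviation is to contribute 0 (any partial contribution still incurs the fine and gives up units whose private return 0.1750 is below 1).
Deviating from 15 to 0 saves 15 billion dollars but forfeits the deviator's share of the drop in the mitigation fund: 1.4/8 × 15 = 2.62.
So the deviation gain is 15 − 2.62 = 12.38, and the fine must be at least 12.38 billion dollars to wipe it out.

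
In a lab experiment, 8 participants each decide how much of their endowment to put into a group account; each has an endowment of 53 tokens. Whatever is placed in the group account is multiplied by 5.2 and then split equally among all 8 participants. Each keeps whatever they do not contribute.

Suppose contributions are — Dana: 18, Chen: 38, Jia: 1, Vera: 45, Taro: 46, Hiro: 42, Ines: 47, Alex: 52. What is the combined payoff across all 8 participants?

Total contributed: 18 + 38 + 1 + 45 + 46 + 42 + 47 + 52 = 289; total kept: 8 × 53 − 289 = 135.
The group account pays out 5.2 × 289 = 1502.80 in aggregate.
Group total = 135 + 1502.80 = 1637.80.

1637.80 tokens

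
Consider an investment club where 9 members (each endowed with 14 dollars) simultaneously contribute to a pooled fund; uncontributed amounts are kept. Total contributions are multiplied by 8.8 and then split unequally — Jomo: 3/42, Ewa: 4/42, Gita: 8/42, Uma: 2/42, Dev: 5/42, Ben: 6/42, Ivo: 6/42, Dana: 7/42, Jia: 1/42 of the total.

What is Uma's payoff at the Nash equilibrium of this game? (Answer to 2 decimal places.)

43.33 dollars

For player j, contributing a unit is worthwhile iff 8.8 × (j's share) ≥ 1, i.e. iff j's share is at least 0.1136.
Gita, Dev, Ben, Ivo and Dana clear that bar, contributing 14 each; the remaining 4 contribute 0. Total contributed: 70.
Uma keeps 14 and receives 8.8 × 70 × 2/42 = 29.33 from the pooled fund, for a payoff of 43.33.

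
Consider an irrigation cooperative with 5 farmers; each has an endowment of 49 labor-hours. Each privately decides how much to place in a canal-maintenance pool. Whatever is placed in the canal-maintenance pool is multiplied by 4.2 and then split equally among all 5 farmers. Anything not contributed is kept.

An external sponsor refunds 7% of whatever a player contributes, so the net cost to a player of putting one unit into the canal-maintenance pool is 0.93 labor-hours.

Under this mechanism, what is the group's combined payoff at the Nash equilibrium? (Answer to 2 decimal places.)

245.00 labor-hours

The effective private return is (4.2/5) / 0.93 = 0.9032, which is still under 1, so the mechanism doesn't change anyone's dominant strategy: zero contribution.
At the Nash equilibrium no one contributes; group total payoff = 5 × 49 = 245.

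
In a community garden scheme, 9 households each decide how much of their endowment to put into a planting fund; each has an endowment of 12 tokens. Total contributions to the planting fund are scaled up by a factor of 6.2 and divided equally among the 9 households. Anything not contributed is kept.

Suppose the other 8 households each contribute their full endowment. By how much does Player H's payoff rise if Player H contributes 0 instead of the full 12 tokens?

3.73 tokens

Switching from a contribution of 12 to 0 lets Player H keep an extra 12 tokens, but lowers the planting fund by 12, which costs Player H their own share of that drop: 6.2/9 × 12 = 8.27.
Net gain = 12 − 8.27 = 3.73. The private return per contributed unit (0.6889) is below 1, so free-riding is indeed the best response regardless of what the others do.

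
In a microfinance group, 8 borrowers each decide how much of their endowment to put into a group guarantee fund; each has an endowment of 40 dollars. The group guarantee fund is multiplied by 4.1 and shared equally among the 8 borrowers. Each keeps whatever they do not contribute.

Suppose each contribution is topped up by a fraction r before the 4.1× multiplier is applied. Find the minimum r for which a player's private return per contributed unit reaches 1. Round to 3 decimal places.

0.951

With matching at rate r, one contributed unit becomes (1 + r) in the group guarantee fund and returns 4.1 × (1 + r) / 8 to the contributor.
Setting this equal to 1: 1 + r = 8/4.1 = 1.9512.
So the minimum matching rate is r = 1.9512 − 1 = 0.951.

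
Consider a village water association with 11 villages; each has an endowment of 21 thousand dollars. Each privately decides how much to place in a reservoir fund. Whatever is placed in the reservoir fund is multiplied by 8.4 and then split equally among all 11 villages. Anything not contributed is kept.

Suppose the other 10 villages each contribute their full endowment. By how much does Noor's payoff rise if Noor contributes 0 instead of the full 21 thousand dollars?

4.96 thousand dollars

Switching from a contribution of 21 to 0 lets Noor keep an extra 21 thousand dollars, but lowers the reservoir fund by 21, which costs Noor their own share of that drop: 8.4/11 × 21 = 16.04.
Net gain = 21 − 16.04 = 4.96. The private return per contributed unit (0.7636) is below 1, so free-riding is indeed the best response regardless of what the others do.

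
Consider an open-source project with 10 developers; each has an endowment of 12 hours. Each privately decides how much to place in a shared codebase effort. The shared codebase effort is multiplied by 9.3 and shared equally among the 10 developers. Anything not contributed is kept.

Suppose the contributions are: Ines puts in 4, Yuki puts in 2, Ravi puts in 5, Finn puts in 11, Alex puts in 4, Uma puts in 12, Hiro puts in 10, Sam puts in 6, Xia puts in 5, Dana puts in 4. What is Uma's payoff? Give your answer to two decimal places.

58.59 hours

Total contributed: 4 + 2 + 5 + 11 + 4 + 12 + 10 + 6 + 5 + 4 = 63.
Each receives 9.3 × 63 / 10 = 58.59 from the shared codebase effort.
Uma keeps 12 − 12 = 0, so Uma's payoff is 0 + 58.59 = 58.59.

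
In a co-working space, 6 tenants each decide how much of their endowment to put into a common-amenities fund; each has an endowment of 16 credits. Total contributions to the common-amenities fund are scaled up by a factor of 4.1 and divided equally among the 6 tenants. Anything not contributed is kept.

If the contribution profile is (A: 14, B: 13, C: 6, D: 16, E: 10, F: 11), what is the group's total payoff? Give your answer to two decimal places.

Total contributed: 14 + 13 + 6 + 16 + 10 + 11 = 70; total kept: 6 × 16 − 70 = 26.
The common-amenities fund pays out 4.1 × 70 = 287.00 in aggregate.
Group total = 26 + 287.00 = 313.00.

313.00 credits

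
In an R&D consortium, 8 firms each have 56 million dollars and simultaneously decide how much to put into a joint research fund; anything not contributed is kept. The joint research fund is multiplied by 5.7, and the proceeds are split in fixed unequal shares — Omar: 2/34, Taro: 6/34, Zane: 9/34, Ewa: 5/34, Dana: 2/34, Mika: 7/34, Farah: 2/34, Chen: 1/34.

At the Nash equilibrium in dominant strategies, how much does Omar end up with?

Player j's private return per contributed unit is 5.7 × (j's share). Contributing is weakly dominant for j when that share is at least 1/5.7 = 0.1754, and contributing 0 is dominant otherwise.
Taro, Zane and Mika clear that bar, contributing 56 each; the remaining 5 contribute 0. Total contributed: 168.
Omar keeps 56 and receives 5.7 × 168 × 2/34 = 56.33 from the joint research fund, for a payoff of 112.33.

112.33 million dollars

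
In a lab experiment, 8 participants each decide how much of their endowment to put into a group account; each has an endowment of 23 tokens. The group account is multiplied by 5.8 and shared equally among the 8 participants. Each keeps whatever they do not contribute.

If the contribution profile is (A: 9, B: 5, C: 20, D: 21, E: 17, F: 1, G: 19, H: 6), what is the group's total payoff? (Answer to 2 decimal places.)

654.40 tokens

Total contributed: 9 + 5 + 20 + 21 + 17 + 1 + 19 + 6 = 98; total kept: 8 × 23 − 98 = 86.
The group account pays out 5.8 × 98 = 568.40 in aggregate.
Group total = 86 + 568.40 = 654.40.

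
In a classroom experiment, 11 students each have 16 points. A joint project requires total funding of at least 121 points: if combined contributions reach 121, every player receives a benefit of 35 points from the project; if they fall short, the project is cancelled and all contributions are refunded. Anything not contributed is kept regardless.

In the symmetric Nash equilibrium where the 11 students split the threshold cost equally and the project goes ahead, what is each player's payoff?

Equal share of the threshold: 121/11 = 11.
At this profile no one gains by cutting their contribution: any cut drops the total below 121, the project is cancelled, contributions are refunded, and the deviator ends with 16, which is less than 16 − 11 + 35 = 40. Contributing more than 11 just wastes the excess. So contributing exactly 11 is a best response.
Each player's payoff: 16 − 11 + 35 = 40.

40 points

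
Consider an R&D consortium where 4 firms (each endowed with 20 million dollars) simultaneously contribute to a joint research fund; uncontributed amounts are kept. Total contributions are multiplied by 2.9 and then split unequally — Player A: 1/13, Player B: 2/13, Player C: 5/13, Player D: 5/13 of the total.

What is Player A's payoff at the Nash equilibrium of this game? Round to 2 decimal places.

A player with share s gets back 2.9·s per unit contributed, so full contribution is dominant for anyone with s > 1/2.9 = 0.3448 and zero contribution is dominant for anyone below.
The shares above 0.3448 belong to Player C and Player D, contributing 20 each; the remaining 2 contribute 0. Total contributed: 40.
Player A keeps 20 and receives 2.9 × 40 × 1/13 = 8.92 from the joint research fund, for a payoff of 28.92.

28.92 million dollars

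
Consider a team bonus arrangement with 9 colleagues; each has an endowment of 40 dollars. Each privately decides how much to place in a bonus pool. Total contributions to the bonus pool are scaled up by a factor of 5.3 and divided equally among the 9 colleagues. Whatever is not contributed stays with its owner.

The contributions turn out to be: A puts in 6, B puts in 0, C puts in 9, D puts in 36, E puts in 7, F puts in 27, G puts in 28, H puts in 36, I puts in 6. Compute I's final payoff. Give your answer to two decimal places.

Total contributed: 6 + 0 + 9 + 36 + 7 + 27 + 28 + 36 + 6 = 155.
Each receives 5.3 × 155 / 9 = 91.28 from the bonus pool.
I keeps 40 − 6 = 34, so I's payoff is 34 + 91.28 = 125.28.

125.28 dollars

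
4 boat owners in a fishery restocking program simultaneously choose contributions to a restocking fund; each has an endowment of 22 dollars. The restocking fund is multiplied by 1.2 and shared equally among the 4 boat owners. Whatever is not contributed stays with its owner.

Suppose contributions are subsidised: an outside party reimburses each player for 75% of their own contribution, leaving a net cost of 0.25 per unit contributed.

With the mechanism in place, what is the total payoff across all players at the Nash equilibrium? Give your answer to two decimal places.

171.60 dollars

Under the mechanism each unit contributed yields (1.2/4) / 0.25 = 1.2000 back to its contributor per unit of net cost, which exceeds 1, making full contribution the dominant choice for everyone.
So the Nash equilibrium is full contribution by all 4; the group earns 4 × (22 × 0.75 + 1.2 × 22) = 171.60.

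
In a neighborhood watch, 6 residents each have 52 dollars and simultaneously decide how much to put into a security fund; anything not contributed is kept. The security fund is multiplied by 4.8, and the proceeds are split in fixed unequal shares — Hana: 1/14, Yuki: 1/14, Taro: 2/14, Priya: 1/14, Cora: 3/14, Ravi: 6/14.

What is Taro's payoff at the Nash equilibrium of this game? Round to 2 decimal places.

For player j, contributing a unit is worthwhile iff 4.8 × (j's share) ≥ 1, i.e. iff j's share is at least 0.2083.
The shares above 0.2083 belong to Cora and Ravi, contributing 52 each; the remaining 4 contribute 0. Total contributed: 104.
Taro keeps 52 and receives 4.8 × 104 × 2/14 = 71.31 from the security fund, for a payoff of 123.31.

123.31 dollars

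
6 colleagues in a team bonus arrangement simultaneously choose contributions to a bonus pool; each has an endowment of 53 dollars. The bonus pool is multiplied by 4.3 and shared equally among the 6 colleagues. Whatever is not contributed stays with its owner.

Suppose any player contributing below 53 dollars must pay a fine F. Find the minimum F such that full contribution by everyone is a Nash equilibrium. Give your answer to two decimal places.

Given the others contribute fully, the best deviation is to contribute 0 (any partial contribution still incurs the fine and gives up units whose private return 0.7167 is below 1).
Deviating from 53 to 0 saves 53 dollars but forfeits the deviator's share of the drop in the bonus pool: 4.3/6 × 53 = 37.98.
So the deviation gain is 53 − 37.98 = 15.02, and the fine must be at least 15.02 dollars to wipe it out.

15.02 dollars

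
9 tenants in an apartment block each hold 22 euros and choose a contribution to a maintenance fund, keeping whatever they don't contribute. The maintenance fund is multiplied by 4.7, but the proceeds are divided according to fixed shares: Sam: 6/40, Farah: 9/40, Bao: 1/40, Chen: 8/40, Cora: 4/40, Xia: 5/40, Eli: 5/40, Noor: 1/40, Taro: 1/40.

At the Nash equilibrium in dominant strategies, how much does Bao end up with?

24.59 euros

Player j's private return per contributed unit is 4.7 × (j's share). Contributing is weakly dominant for j when that share is at least 1/4.7 = 0.2128, and contributing 0 is dominant otherwise.
The only share above 0.2128 is Farah's 9/40, contributing 22; the remaining 8 contribute 0. Total contributed: 22.
Bao keeps 22 and receives 4.7 × 22 × 1/40 = 2.59 from the maintenance fund, for a payoff of 24.59.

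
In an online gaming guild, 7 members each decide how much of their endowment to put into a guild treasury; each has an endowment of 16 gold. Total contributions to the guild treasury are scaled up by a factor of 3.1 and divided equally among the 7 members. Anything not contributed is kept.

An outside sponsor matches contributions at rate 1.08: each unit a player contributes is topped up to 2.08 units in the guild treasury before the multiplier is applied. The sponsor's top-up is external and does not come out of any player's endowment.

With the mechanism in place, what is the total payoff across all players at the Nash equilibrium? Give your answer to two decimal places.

With the mechanism, a contributed unit returns 3.1 × 2.08 / 7 = 0.9211 per unit of net cost — still below 1 — so contributing 0 remains dominant for every player.
Everyone keeps their endowment and the group total is 7 × 16 = 112.

112.00 gold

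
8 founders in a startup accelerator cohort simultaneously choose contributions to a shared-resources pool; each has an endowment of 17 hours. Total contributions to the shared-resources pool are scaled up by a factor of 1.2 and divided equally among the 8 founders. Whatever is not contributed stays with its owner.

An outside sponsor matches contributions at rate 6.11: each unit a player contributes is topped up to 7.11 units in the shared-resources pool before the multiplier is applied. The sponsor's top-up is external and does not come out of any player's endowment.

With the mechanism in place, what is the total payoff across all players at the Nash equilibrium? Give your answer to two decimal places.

The effective private return per unit is now 1.2 × 7.11 / 8 = 1.0665 > 1, so every player's dominant strategy flips to full contribution.
So the Nash equilibrium is full contribution by all 8; the group earns 1.2 × 7.11 × 136 = 1160.35.

1160.35 hours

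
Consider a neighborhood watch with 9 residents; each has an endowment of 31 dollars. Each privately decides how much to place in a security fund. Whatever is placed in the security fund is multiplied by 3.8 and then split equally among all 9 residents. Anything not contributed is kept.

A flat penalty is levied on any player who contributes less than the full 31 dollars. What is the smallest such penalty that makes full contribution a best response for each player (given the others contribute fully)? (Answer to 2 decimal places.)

17.91 dollars

Given the others contribute fully, the best deviation is to contribute 0 (any partial contribution still incurs the fine and gives up units whose private return 0.4222 is below 1).
Deviating from 31 to 0 saves 31 dollars but forfeits the deviator's share of the drop in the security fund: 3.8/9 × 31 = 13.09.
So the deviation gain is 31 − 13.09 = 17.91, and the fine must be at least 17.91 dollars to wipe it out.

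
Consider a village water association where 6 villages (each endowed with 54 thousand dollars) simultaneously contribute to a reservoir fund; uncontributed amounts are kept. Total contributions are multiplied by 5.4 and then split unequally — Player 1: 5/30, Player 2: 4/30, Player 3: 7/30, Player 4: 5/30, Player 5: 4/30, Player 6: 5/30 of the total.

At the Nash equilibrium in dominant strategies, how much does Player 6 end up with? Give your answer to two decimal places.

For player j, contributing a unit is worthwhile iff 5.4 × (j's share) ≥ 1, i.e. iff j's share is at least 0.1852.
The only share above 0.1852 is Player 3's 7/30, contributing 54; the remaining 5 contribute 0. Total contributed: 54.
Player 6 keeps 54 and receives 5.4 × 54 × 5/30 = 48.60 from the reservoir fund, for a payoff of 102.60.

102.60 thousand dollars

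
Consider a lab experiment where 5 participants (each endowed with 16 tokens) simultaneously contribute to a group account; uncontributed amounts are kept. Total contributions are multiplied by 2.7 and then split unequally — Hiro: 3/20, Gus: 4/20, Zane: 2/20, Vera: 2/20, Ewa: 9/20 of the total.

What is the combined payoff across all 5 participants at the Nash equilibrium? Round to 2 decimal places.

107.20 tokens

Player j's private return per contributed unit is 2.7 × (j's share). Contributing is weakly dominant for j when that share is at least 1/2.7 = 0.3704, and contributing 0 is dominant otherwise.
Ewa alone (share 9/20) is above the threshold, contributing 16; the remaining 4 contribute 0. Total contributed: 16.
The group account pays out 2.7 × 16 = 43.20 in total (split across the unequal shares, but the aggregate is all that matters for the group sum).
The 4 free-riders keep 16 each, adding 64. Group total = 64 + 43.20 = 107.20.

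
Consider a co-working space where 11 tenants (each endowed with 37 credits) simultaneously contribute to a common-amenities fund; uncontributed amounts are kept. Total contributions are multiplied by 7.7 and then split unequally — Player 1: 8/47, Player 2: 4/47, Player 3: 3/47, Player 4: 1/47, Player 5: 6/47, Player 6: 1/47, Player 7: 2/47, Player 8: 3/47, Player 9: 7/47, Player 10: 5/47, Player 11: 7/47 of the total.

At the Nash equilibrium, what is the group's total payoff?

1150.70 credits

For player j, contributing a unit is worthwhile iff 7.7 × (j's share) ≥ 1, i.e. iff j's share is at least 0.1299.
Player 1, Player 9 and Player 11 are above the threshold, contributing 37 each; the remaining 8 contribute 0. Total contributed: 111.
The common-amenities fund pays out 7.7 × 111 = 854.70 in total (split across the unequal shares, but the aggregate is all that matters for the group sum).
The 8 free-riders keep 37 each, adding 296. Group total = 296 + 854.70 = 1150.70.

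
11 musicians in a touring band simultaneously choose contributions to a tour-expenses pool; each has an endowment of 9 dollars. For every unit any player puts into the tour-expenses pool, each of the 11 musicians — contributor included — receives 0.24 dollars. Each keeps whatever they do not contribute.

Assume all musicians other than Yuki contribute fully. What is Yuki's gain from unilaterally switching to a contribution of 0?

6.84 dollars

Switching from a contribution of 9 to 0 lets Yuki keep an extra 9 dollars, but lowers the tour-expenses pool by 9, which costs Yuki their own share of that drop: 0.24 × 9 = 2.16.
Net gain = 9 − 2.16 = 6.84. The private return per contributed unit (0.24) is below 1, so free-riding is indeed the best response regardless of what the others do.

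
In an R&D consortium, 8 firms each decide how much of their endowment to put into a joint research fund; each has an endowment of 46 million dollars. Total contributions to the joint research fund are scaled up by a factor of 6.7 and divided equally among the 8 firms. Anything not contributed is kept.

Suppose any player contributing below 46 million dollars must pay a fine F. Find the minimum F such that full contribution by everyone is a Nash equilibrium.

Given the others contribute fully, the best deviation is to contribute 0 (any partial contribution still incurs the fine and gives up units whose private return 0.8375 is below 1).
Deviating from 46 to 0 saves 46 million dollars but forfeits the deviator's share of the drop in the joint research fund: 6.7/8 × 46 = 38.52.
So the deviation gain is 46 − 38.52 = 7.48, and the fine must be at least 7.48 million dollars to wipe it out.

7.48 million dollars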